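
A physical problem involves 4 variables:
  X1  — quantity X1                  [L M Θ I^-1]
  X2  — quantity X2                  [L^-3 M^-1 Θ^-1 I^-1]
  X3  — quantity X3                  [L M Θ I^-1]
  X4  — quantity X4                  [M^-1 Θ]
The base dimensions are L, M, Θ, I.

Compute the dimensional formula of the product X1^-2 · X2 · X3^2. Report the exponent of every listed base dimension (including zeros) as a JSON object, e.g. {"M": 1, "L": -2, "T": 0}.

Dimensional matrix (L×M×Θ×I by X1×X2×X3×X4):
  L: [ 1 -3  1  0]
  M: [ 1 -1  1 -1]
  Θ: [ 1 -1  1  1]
  I: [-1 -1 -1  0]
  [L]: (-2)·1+(1)·-3+(2)·1 = -3
  [M]: (-2)·1+(1)·-1+(2)·1 = -1
  [Θ]: (-2)·1+(1)·-1+(2)·1 = -1
  [I]: (-2)·-1+(1)·-1+(2)·-1 = -1
⇒ L^-3 M^-1 Θ^-1 I^-1

{"L": -3, "M": -1, "Θ": -1, "I": -1}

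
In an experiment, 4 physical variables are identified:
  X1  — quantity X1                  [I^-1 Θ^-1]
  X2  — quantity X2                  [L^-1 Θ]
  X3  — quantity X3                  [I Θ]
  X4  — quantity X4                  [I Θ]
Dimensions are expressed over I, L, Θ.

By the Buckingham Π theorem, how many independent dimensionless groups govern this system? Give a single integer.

2

Write exponents as rows I,L,Θ / cols X1,X2,X3,X4:
  I: [-1  0  1  1]
  L: [ 0 -1  0  0]
  Θ: [-1  1  1  1]
Echelon form has 2 nonzero rows (pivots: X1,X2)
4 vars − rank 2 = 2 Π groups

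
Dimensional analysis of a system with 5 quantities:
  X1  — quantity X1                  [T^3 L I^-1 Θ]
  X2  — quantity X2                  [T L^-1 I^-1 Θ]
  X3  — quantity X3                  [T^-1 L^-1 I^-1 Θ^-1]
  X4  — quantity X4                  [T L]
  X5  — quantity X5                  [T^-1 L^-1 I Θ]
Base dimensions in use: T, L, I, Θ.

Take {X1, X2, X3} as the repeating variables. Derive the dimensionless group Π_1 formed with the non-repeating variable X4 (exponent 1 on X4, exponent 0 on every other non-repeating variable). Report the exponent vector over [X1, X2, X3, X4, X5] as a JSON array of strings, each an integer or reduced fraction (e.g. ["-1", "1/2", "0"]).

["-1/2", "1/2", "0", "1", "0"]

Dimensional matrix (T×L×I×Θ by X1×X2×X3×X4×X5):
  T: [ 3  1 -1  1 -1]
  L: [ 1 -1 -1  1 -1]
  I: [-1 -1 -1  0  1]
  Θ: [ 1  1 -1  0  1]
RREF → pivots at {X1,X2,X3} ⇒ r = 3
Repeat: X1,X2,X3; free: X4,X5
RREF:
  r0: [   1    0    0  1/2   -1]
  r1: [   0    1    0 -1/2    1]
  r2: [   0    0    1    0   -1]
  r3: [   0    0    0    0    0]
Fix exponent of X4 at 1, X5 at 0; solve each RREF row for its pivot's exponent:
  r0: exp(X1) + (1/2)·1 = 0 ⇒ exp(X1) = -1/2
  r1: exp(X2) + (-1/2)·1 = 0 ⇒ exp(X2) = 1/2
  r2: exp(X3) + (0)·1 = 0 ⇒ exp(X3) = 0
Π_1 = X1^(-1/2) · X2^(1/2) · X4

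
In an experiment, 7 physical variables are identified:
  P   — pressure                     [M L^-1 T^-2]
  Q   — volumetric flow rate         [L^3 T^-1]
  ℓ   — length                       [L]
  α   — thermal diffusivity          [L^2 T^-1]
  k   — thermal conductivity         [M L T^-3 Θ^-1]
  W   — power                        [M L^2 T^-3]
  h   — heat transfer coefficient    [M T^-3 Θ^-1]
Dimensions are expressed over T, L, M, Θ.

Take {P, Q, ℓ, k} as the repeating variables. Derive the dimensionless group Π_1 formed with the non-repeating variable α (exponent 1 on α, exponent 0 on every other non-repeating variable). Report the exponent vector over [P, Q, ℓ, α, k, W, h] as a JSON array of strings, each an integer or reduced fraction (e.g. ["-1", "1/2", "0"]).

["0", "-1", "1", "1", "0", "0", "0"]

Dimensional matrix (T×L×M×Θ by P×Q×ℓ×α×k×W×h):
  T: [-2 -1  0 -1 -3 -3 -3]
  L: [-1  3  1  2  1  2  0]
  M: [ 1  0  0  0  1  1  1]
  Θ: [ 0  0  0  0 -1  0 -1]
RREF → pivots at {P,Q,ℓ,k} ⇒ r = 4
Pivot set = {P,Q,ℓ,k}, free = {α,W,h}
RREF:
  r0: [   1    0    0    0    0    1    0]
  r1: [   0    1    0    1    0    1    0]
  r2: [   0    0    1   -1    0    0   -1]
  r3: [   0    0    0    0    1    0    1]
Fix exponent of α at 1, W at 0, h at 0; solve each RREF row for its pivot's exponent:
  r0: exp(P) + (0)·1 = 0 ⇒ exp(P) = 0
  r1: exp(Q) + (1)·1 = 0 ⇒ exp(Q) = -1
  r2: exp(ℓ) + (-1)·1 = 0 ⇒ exp(ℓ) = 1
  r3: exp(k) + (0)·1 = 0 ⇒ exp(k) = 0
Π_1 = Q^-1 · ℓ · α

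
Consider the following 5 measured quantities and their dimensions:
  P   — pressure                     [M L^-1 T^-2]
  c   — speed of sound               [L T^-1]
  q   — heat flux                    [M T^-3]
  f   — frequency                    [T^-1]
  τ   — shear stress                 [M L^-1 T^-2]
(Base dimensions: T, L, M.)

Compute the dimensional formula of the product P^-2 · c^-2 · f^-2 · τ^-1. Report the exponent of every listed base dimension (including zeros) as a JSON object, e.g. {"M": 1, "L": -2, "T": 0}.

{"T": 10, "L": 1, "M": -3}

Exponent matrix [T,L,M] × [P,c,q,f,τ]:
  T: [-2 -1 -3 -1 -2]
  L: [-1  1  0  0 -1]
  M: [ 1  0  1  0  1]
  [T]: (-2)·-2+(-2)·-1+(-2)·-1+(-1)·-2 = 10
  [L]: (-2)·-1+(-2)·1+(-2)·0+(-1)·-1 = 1
  [M]: (-2)·1+(-2)·0+(-2)·0+(-1)·1 = -3
⇒ T^10 L M^-3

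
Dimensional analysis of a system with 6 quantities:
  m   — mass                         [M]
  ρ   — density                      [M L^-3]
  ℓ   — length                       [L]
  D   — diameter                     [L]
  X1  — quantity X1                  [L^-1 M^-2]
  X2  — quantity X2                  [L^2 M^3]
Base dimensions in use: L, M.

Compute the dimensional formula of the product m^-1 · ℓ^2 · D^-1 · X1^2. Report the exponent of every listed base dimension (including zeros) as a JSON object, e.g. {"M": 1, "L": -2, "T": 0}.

Write exponents as rows L,M / cols m,ρ,ℓ,D,X1,X2:
  L: [ 0 -3  1  1 -1  2]
  M: [ 1  1  0  0 -2  3]
  [L]: (-1)·0+(2)·1+(-1)·1+(2)·-1 = -1
  [M]: (-1)·1+(2)·0+(-1)·0+(2)·-2 = -5
⇒ L^-1 M^-5

{"L": -1, "M": -5}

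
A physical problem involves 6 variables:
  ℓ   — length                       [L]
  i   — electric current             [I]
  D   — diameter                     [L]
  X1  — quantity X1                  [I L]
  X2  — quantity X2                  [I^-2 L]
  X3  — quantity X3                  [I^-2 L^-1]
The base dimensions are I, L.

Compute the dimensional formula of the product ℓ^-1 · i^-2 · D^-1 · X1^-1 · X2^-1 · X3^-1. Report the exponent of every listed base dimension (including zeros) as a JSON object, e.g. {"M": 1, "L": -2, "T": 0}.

{"I": 1, "L": -3}

Write exponents as rows I,L / cols ℓ,i,D,X1,X2,X3:
  I: [ 0  1  0  1 -2 -2]
  L: [ 1  0  1  1  1 -1]
  [I]: (-1)·0+(-2)·1+(-1)·0+(-1)·1+(-1)·-2+(-1)·-2 = 1
  [L]: (-1)·1+(-2)·0+(-1)·1+(-1)·1+(-1)·1+(-1)·-1 = -3
⇒ I L^-3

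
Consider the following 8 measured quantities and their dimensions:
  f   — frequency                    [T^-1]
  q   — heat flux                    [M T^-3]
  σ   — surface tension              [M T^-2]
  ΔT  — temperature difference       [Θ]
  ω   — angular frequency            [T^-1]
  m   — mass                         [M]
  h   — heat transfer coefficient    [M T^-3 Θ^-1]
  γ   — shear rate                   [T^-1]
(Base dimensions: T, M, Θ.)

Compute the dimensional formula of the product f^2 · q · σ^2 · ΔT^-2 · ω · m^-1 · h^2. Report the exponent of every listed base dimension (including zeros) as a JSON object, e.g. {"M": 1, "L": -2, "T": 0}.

{"T": -16, "M": 4, "Θ": -4}

Write exponents as rows T,M,Θ / cols f,q,σ,ΔT,ω,m,h,γ:
  T: [-1 -3 -2  0 -1  0 -3 -1]
  M: [ 0  1  1  0  0  1  1  0]
  Θ: [ 0  0  0  1  0  0 -1  0]
  [T]: (2)·-1+(1)·-3+(2)·-2+(-2)·0+(1)·-1+(-1)·0+(2)·-3 = -16
  [M]: (2)·0+(1)·1+(2)·1+(-2)·0+(1)·0+(-1)·1+(2)·1 = 4
  [Θ]: (2)·0+(1)·0+(2)·0+(-2)·1+(1)·0+(-1)·0+(2)·-1 = -4
⇒ T^-16 M^4 Θ^-4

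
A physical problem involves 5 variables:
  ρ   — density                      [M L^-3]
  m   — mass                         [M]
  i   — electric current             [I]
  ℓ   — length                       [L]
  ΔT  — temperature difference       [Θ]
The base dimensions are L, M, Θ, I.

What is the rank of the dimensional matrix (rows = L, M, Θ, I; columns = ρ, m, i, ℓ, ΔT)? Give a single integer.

4

Write exponents as rows L,M,Θ,I / cols ρ,m,i,ℓ,ΔT:
  L: [-3  0  0  1  0]
  M: [ 1  1  0  0  0]
  Θ: [ 0  0  0  0  1]
  I: [ 0  0  1  0  0]
Echelon form has 4 nonzero rows (pivots: ρ,m,i,ΔT)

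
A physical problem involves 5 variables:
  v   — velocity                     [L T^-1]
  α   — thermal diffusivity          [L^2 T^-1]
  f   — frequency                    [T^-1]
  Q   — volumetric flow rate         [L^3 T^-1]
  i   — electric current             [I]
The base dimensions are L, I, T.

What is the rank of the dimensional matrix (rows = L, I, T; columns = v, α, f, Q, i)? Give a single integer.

3

Dimensional matrix (L×I×T by v×α×f×Q×i):
  L: [ 1  2  0  3  0]
  I: [ 0  0  0  0  1]
  T: [-1 -1 -1 -1  0]
Echelon form has 3 nonzero rows (pivots: v,α,i)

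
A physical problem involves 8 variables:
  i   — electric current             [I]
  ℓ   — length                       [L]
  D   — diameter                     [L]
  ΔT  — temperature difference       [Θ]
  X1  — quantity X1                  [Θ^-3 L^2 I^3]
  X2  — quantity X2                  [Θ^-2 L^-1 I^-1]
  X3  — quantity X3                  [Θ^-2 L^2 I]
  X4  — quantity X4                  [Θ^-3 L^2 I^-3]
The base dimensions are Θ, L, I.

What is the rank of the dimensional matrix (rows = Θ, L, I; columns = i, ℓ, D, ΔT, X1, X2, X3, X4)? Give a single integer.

3

Dimensional matrix (Θ×L×I by i×ℓ×D×ΔT×X1×X2×X3×X4):
  Θ: [ 0  0  0  1 -3 -2 -2 -3]
  L: [ 0  1  1  0  2 -1  2  2]
  I: [ 1  0  0  0  3 -1  1 -3]
Echelon form has 3 nonzero rows (pivots: i,ℓ,ΔT)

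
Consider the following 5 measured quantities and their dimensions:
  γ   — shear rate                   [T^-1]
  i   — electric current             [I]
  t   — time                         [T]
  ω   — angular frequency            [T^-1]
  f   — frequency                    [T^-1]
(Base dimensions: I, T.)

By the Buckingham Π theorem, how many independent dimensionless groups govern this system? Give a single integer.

Dimensional matrix (I×T by γ×i×t×ω×f):
  I: [ 0  1  0  0  0]
  T: [-1  0  1 -1 -1]
RREF → pivots at {γ,i} ⇒ r = 2
n=5, r=2 ⇒ 3 dimensionless groups

3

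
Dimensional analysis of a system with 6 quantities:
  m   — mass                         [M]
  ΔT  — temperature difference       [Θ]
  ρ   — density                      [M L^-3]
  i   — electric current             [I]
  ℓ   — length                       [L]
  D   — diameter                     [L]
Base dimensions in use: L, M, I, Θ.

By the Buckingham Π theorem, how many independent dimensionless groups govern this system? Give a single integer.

2

Write exponents as rows L,M,I,Θ / cols m,ΔT,ρ,i,ℓ,D:
  L: [ 0  0 -3  0  1  1]
  M: [ 1  0  1  0  0  0]
  I: [ 0  0  0  1  0  0]
  Θ: [ 0  1  0  0  0  0]
Echelon form has 4 nonzero rows (pivots: m,ΔT,ρ,i)
6 vars − rank 4 = 2 Π groups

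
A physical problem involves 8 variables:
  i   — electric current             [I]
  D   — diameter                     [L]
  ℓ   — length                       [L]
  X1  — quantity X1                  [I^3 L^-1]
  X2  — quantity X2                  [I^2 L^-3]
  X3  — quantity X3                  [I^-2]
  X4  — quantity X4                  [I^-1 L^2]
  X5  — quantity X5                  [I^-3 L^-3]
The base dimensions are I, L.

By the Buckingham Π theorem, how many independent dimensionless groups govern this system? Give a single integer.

6

Exponent matrix [I,L] × [i,D,ℓ,X1,X2,X3,X4,X5]:
  I: [ 1  0  0  3  2 -2 -1 -3]
  L: [ 0  1  1 -1 -3  0  2 -3]
Row reduction gives pivot columns i,D; rank = 2
Π count = n − r = 8 − 2 = 6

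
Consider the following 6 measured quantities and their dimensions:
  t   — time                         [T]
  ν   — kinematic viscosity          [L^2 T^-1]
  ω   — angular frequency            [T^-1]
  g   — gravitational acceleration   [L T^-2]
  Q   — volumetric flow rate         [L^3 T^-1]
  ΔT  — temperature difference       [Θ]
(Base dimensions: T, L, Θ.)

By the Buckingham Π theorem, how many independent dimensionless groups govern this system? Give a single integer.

Dimensional matrix (T×L×Θ by t×ν×ω×g×Q×ΔT):
  T: [ 1 -1 -1 -2 -1  0]
  L: [ 0  2  0  1  3  0]
  Θ: [ 0  0  0  0  0  1]
Echelon form has 3 nonzero rows (pivots: t,ν,ΔT)
Π count = n − r = 6 − 3 = 3

3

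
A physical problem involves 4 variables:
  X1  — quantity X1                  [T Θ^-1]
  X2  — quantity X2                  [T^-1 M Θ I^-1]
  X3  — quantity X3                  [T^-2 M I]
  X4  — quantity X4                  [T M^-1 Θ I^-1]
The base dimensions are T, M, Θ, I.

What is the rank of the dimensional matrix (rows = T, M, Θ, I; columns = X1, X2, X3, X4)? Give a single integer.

3

Write exponents as rows T,M,Θ,I / cols X1,X2,X3,X4:
  T: [ 1 -1 -2  1]
  M: [ 0  1  1 -1]
  Θ: [-1  1  0  1]
  I: [ 0 -1  1 -1]
RREF → pivots at {X1,X2,X3} ⇒ r = 3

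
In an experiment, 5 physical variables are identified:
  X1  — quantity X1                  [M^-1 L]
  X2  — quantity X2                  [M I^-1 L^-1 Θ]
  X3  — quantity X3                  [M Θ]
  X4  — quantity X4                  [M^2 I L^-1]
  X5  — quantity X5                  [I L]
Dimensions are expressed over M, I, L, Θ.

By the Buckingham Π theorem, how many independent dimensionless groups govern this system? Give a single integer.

Write exponents as rows M,I,L,Θ / cols X1,X2,X3,X4,X5:
  M: [-1  1  1  2  0]
  I: [ 0 -1  0  1  1]
  L: [ 1 -1  0 -1  1]
  Θ: [ 0  1  1  0  0]
RREF → pivots at {X1,X2,X3} ⇒ r = 3
Π count = n − r = 5 − 3 = 2

2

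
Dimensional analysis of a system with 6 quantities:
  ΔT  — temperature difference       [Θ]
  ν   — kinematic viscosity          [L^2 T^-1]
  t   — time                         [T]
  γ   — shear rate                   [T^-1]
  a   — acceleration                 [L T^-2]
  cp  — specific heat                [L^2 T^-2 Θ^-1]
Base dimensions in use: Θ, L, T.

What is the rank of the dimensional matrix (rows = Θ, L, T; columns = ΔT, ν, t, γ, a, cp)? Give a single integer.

3

Dimensional matrix (Θ×L×T by ΔT×ν×t×γ×a×cp):
  Θ: [ 1  0  0  0  0 -1]
  L: [ 0  2  0  0  1  2]
  T: [ 0 -1  1 -1 -2 -2]
Echelon form has 3 nonzero rows (pivots: ΔT,ν,t)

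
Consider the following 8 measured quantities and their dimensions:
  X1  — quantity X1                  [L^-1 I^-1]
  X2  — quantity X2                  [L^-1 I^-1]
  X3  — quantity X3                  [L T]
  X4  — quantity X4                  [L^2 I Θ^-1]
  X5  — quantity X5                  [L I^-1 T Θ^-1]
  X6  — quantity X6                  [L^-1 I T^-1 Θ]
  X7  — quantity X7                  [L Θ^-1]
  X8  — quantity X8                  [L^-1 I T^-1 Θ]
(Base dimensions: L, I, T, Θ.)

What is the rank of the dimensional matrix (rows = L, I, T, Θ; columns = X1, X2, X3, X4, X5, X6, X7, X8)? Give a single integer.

Write exponents as rows L,I,T,Θ / cols X1,X2,X3,X4,X5,X6,X7,X8:
  L: [-1 -1  1  2  1 -1  1 -1]
  I: [-1 -1  0  1 -1  1  0  1]
  T: [ 0  0  1  0  1 -1  0 -1]
  Θ: [ 0  0  0 -1 -1  1 -1  1]
RREF → pivots at {X1,X3,X4} ⇒ r = 3

3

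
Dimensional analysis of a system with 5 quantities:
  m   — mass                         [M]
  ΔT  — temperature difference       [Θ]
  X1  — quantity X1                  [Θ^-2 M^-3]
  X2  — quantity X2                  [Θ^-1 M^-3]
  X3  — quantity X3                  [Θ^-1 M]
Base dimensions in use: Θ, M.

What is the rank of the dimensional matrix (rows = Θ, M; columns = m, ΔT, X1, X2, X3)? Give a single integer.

Exponent matrix [Θ,M] × [m,ΔT,X1,X2,X3]:
  Θ: [ 0  1 -2 -1 -1]
  M: [ 1  0 -3 -3  1]
Row reduction gives pivot columns m,ΔT; rank = 2

2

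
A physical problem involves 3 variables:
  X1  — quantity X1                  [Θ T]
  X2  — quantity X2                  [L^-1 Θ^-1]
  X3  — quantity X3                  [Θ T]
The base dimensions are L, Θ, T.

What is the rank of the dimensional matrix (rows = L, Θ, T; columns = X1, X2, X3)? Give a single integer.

2

Write exponents as rows L,Θ,T / cols X1,X2,X3:
  L: [ 0 -1  0]
  Θ: [ 1 -1  1]
  T: [ 1  0  1]
Echelon form has 2 nonzero rows (pivots: X1,X2)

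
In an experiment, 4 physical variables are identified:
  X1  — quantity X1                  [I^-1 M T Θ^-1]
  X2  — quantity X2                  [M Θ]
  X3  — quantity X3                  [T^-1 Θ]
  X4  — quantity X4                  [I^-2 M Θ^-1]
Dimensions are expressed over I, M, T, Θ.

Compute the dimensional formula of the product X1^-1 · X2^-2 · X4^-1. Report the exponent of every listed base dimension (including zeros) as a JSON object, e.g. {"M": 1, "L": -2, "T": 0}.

{"I": 3, "M": -4, "T": -1, "Θ": 0}

Exponent matrix [I,M,T,Θ] × [X1,X2,X3,X4]:
  I: [-1  0  0 -2]
  M: [ 1  1  0  1]
  T: [ 1  0 -1  0]
  Θ: [-1  1  1 -1]
  [I]: (-1)·-1+(-2)·0+(-1)·-2 = 3
  [M]: (-1)·1+(-2)·1+(-1)·1 = -4
  [T]: (-1)·1+(-2)·0+(-1)·0 = -1
  [Θ]: (-1)·-1+(-2)·1+(-1)·-1 = 0
⇒ I^3 M^-4 T^-1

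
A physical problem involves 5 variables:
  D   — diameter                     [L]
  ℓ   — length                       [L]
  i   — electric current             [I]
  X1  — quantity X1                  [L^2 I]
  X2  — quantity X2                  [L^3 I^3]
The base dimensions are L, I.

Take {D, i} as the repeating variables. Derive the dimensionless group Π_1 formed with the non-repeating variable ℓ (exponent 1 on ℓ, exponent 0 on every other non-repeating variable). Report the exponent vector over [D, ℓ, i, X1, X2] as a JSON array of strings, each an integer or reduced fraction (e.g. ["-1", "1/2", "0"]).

Dimensional matrix (L×I by D×ℓ×i×X1×X2):
  L: [ 1  1  0  2  3]
  I: [ 0  0  1  1  3]
Echelon form has 2 nonzero rows (pivots: D,i)
Repeat: D,i; free: ℓ,X1,X2
RREF:
  r0: [   1    1    0    2    3]
  r1: [   0    0    1    1    3]
Fix exponent of ℓ at 1, X1 at 0, X2 at 0; solve each RREF row for its pivot's exponent:
  r0: exp(D) + (1)·1 = 0 ⇒ exp(D) = -1
  r1: exp(i) + (0)·1 = 0 ⇒ exp(i) = 0
Π_1 = D^-1 · ℓ

["-1", "1", "0", "0", "0"]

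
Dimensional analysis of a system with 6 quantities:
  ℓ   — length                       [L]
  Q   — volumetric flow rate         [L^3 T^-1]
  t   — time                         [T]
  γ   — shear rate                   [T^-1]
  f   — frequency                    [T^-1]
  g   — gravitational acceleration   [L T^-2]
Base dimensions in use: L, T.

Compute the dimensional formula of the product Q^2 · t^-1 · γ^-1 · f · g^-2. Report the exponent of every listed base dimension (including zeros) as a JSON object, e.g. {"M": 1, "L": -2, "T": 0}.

{"L": 4, "T": 1}

Exponent matrix [L,T] × [ℓ,Q,t,γ,f,g]:
  L: [ 1  3  0  0  0  1]
  T: [ 0 -1  1 -1 -1 -2]
  [L]: (2)·3+(-1)·0+(-1)·0+(1)·0+(-2)·1 = 4
  [T]: (2)·-1+(-1)·1+(-1)·-1+(1)·-1+(-2)·-2 = 1
⇒ L^4 T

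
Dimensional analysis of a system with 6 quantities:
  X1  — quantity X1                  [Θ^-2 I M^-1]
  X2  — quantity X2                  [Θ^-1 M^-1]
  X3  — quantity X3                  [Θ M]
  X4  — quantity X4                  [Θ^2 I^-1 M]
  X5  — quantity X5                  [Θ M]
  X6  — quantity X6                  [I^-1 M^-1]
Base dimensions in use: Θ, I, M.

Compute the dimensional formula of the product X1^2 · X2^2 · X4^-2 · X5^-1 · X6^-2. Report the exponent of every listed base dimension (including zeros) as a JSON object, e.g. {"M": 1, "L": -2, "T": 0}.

Write exponents as rows Θ,I,M / cols X1,X2,X3,X4,X5,X6:
  Θ: [-2 -1  1  2  1  0]
  I: [ 1  0  0 -1  0 -1]
  M: [-1 -1  1  1  1 -1]
  [Θ]: (2)·-2+(2)·-1+(-2)·2+(-1)·1+(-2)·0 = -11
  [I]: (2)·1+(2)·0+(-2)·-1+(-1)·0+(-2)·-1 = 6
  [M]: (2)·-1+(2)·-1+(-2)·1+(-1)·1+(-2)·-1 = -5
⇒ Θ^-11 I^6 M^-5

{"Θ": -11, "I": 6, "M": -5}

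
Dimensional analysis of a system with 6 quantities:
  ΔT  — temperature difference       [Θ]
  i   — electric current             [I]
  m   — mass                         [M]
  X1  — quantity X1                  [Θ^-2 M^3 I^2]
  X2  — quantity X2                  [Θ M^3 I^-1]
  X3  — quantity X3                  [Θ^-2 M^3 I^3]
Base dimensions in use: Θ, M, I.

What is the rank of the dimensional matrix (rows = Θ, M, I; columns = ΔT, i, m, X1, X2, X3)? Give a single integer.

3

Write exponents as rows Θ,M,I / cols ΔT,i,m,X1,X2,X3:
  Θ: [ 1  0  0 -2  1 -2]
  M: [ 0  0  1  3  3  3]
  I: [ 0  1  0  2 -1  3]
RREF → pivots at {ΔT,i,m} ⇒ r = 3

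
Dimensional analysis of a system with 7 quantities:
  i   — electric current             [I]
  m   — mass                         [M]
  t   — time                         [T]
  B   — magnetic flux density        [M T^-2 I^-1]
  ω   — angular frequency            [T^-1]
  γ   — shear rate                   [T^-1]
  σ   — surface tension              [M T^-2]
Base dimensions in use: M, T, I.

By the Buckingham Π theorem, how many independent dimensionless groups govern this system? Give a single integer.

Dimensional matrix (M×T×I by i×m×t×B×ω×γ×σ):
  M: [ 0  1  0  1  0  0  1]
  T: [ 0  0  1 -2 -1 -1 -2]
  I: [ 1  0  0 -1  0  0  0]
Row reduction gives pivot columns i,m,t; rank = 3
7 vars − rank 3 = 4 Π groups

4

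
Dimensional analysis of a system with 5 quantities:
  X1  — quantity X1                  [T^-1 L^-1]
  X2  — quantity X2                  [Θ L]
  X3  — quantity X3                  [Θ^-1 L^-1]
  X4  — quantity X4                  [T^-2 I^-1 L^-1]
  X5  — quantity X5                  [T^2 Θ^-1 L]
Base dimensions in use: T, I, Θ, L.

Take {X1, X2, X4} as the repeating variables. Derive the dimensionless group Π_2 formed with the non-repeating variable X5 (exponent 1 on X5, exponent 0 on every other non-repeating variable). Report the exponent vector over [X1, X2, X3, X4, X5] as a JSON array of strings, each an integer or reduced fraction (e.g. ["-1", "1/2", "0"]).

["2", "1", "0", "0", "1"]

Dimensional matrix (T×I×Θ×L by X1×X2×X3×X4×X5):
  T: [-1  0  0 -2  2]
  I: [ 0  0  0 -1  0]
  Θ: [ 0  1 -1  0 -1]
  L: [-1  1 -1 -1  1]
Row reduction gives pivot columns X1,X2,X4; rank = 3
Repeat: X1,X2,X4; free: X3,X5
RREF:
  r0: [   1    0    0    0   -2]
  r1: [   0    1   -1    0   -1]
  r2: [   0    0    0    1    0]
  r3: [   0    0    0    0    0]
Fix exponent of X5 at 1, X3 at 0; solve each RREF row for its pivot's exponent:
  r0: exp(X1) + (-2)·1 = 0 ⇒ exp(X1) = 2
  r1: exp(X2) + (-1)·1 = 0 ⇒ exp(X2) = 1
  r2: exp(X4) + (0)·1 = 0 ⇒ exp(X4) = 0
Π_2 = X1^2 · X2 · X5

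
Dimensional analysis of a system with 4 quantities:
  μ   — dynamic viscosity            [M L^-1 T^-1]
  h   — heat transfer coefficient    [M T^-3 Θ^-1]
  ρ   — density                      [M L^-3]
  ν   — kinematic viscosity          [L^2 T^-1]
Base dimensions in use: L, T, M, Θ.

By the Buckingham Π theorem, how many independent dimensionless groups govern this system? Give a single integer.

1

Exponent matrix [L,T,M,Θ] × [μ,h,ρ,ν]:
  L: [-1  0 -3  2]
  T: [-1 -3  0 -1]
  M: [ 1  1  1  0]
  Θ: [ 0 -1  0  0]
RREF → pivots at {μ,h,ρ} ⇒ r = 3
Π count = n − r = 4 − 3 = 1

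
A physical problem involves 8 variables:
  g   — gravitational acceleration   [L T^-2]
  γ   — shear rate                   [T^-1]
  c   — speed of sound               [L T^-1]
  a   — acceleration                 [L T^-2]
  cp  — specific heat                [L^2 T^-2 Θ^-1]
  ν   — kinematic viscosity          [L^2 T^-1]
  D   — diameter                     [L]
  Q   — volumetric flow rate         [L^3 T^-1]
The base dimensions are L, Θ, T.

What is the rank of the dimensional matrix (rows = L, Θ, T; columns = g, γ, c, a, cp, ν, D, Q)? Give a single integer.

Exponent matrix [L,Θ,T] × [g,γ,c,a,cp,ν,D,Q]:
  L: [ 1  0  1  1  2  2  1  3]
  Θ: [ 0  0  0  0 -1  0  0  0]
  T: [-2 -1 -1 -2 -2 -1  0 -1]
RREF → pivots at {g,γ,cp} ⇒ r = 3

3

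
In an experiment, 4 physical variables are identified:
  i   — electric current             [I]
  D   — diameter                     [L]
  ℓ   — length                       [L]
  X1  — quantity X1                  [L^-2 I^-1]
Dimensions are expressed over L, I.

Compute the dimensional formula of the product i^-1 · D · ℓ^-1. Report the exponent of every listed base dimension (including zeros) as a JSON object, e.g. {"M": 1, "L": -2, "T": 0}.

Dimensional matrix (L×I by i×D×ℓ×X1):
  L: [ 0  1  1 -2]
  I: [ 1  0  0 -1]
  [L]: (-1)·0+(1)·1+(-1)·1 = 0
  [I]: (-1)·1+(1)·0+(-1)·0 = -1
⇒ I^-1

{"L": 0, "I": -1}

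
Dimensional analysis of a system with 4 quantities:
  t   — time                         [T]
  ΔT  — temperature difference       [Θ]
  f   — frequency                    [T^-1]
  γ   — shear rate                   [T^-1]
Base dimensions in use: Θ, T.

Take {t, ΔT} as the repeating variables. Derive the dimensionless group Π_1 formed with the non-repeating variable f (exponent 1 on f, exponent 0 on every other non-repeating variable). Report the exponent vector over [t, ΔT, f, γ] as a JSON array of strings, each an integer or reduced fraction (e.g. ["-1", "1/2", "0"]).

Write exponents as rows Θ,T / cols t,ΔT,f,γ:
  Θ: [ 0  1  0  0]
  T: [ 1  0 -1 -1]
Row reduction gives pivot columns t,ΔT; rank = 2
Pivot set = {t,ΔT}, free = {f,γ}
RREF:
  r0: [   1    0   -1   -1]
  r1: [   0    1    0    0]
Fix exponent of f at 1, γ at 0; solve each RREF row for its pivot's exponent:
  r0: exp(t) + (-1)·1 = 0 ⇒ exp(t) = 1
  r1: exp(ΔT) + (0)·1 = 0 ⇒ exp(ΔT) = 0
Π_1 = t · f

["1", "0", "1", "0"]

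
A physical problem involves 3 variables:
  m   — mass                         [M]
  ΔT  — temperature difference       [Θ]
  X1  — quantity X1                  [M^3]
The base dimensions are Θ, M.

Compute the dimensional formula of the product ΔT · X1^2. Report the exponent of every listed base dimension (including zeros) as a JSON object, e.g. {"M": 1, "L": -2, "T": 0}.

{"Θ": 1, "M": 6}

Exponent matrix [Θ,M] × [m,ΔT,X1]:
  Θ: [ 0  1  0]
  M: [ 1  0  3]
  [Θ]: (1)·1+(2)·0 = 1
  [M]: (1)·0+(2)·3 = 6
⇒ Θ M^6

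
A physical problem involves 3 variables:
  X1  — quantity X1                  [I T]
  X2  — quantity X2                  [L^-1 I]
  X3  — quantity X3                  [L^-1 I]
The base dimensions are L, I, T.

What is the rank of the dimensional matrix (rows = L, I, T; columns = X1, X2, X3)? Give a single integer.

Exponent matrix [L,I,T] × [X1,X2,X3]:
  L: [ 0 -1 -1]
  I: [ 1  1  1]
  T: [ 1  0  0]
Row reduction gives pivot columns X1,X2; rank = 2

2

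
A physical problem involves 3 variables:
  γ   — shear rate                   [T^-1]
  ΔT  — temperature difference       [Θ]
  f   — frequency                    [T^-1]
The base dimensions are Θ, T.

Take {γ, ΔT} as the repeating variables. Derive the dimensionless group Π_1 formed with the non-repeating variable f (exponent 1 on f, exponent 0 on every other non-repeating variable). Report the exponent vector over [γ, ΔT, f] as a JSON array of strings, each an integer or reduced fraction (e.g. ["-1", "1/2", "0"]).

Exponent matrix [Θ,T] × [γ,ΔT,f]:
  Θ: [ 0  1  0]
  T: [-1  0 -1]
Echelon form has 2 nonzero rows (pivots: γ,ΔT)
Pivot set = {γ,ΔT}, free = {f}
RREF:
  r0: [   1    0    1]
  r1: [   0    1    0]
Fix exponent of f at 1; solve each RREF row for its pivot's exponent:
  r0: exp(γ) + (1)·1 = 0 ⇒ exp(γ) = -1
  r1: exp(ΔT) + (0)·1 = 0 ⇒ exp(ΔT) = 0
Π_1 = γ^-1 · f

["-1", "0", "1"]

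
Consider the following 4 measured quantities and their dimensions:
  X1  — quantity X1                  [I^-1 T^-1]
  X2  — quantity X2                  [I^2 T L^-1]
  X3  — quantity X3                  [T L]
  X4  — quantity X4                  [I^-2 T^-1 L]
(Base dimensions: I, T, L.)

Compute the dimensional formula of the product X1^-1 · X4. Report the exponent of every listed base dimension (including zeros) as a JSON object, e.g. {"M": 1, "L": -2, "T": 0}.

Exponent matrix [I,T,L] × [X1,X2,X3,X4]:
  I: [-1  2  0 -2]
  T: [-1  1  1 -1]
  L: [ 0 -1  1  1]
  [I]: (-1)·-1+(1)·-2 = -1
  [T]: (-1)·-1+(1)·-1 = 0
  [L]: (-1)·0+(1)·1 = 1
⇒ I^-1 L

{"I": -1, "T": 0, "L": 1}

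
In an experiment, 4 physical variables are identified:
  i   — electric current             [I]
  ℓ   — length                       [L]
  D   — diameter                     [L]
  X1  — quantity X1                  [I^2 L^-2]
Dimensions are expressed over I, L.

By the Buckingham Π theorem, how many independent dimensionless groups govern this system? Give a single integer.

2

Exponent matrix [I,L] × [i,ℓ,D,X1]:
  I: [ 1  0  0  2]
  L: [ 0  1  1 -2]
Echelon form has 2 nonzero rows (pivots: i,ℓ)
n=4, r=2 ⇒ 2 dimensionless groups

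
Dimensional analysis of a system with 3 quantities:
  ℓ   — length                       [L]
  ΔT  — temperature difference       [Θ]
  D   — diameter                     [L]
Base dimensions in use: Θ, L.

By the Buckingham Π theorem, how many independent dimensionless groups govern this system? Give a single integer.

Exponent matrix [Θ,L] × [ℓ,ΔT,D]:
  Θ: [ 0  1  0]
  L: [ 1  0  1]
RREF → pivots at {ℓ,ΔT} ⇒ r = 2
Π count = n − r = 3 − 2 = 1

1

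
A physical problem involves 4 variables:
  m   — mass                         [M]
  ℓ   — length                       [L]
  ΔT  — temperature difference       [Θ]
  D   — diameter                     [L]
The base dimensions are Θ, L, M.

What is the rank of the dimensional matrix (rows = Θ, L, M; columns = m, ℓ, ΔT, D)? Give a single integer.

Write exponents as rows Θ,L,M / cols m,ℓ,ΔT,D:
  Θ: [ 0  0  1  0]
  L: [ 0  1  0  1]
  M: [ 1  0  0  0]
Row reduction gives pivot columns m,ℓ,ΔT; rank = 3

3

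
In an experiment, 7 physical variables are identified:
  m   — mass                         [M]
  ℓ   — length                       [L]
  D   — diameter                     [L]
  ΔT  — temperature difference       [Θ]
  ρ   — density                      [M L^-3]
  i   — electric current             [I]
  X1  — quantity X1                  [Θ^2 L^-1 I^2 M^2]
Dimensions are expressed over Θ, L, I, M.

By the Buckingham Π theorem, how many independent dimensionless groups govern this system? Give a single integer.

Dimensional matrix (Θ×L×I×M by m×ℓ×D×ΔT×ρ×i×X1):
  Θ: [ 0  0  0  1  0  0  2]
  L: [ 0  1  1  0 -3  0 -1]
  I: [ 0  0  0  0  0  1  2]
  M: [ 1  0  0  0  1  0  2]
Row reduction gives pivot columns m,ℓ,ΔT,i; rank = 4
n=7, r=4 ⇒ 3 dimensionless groups

3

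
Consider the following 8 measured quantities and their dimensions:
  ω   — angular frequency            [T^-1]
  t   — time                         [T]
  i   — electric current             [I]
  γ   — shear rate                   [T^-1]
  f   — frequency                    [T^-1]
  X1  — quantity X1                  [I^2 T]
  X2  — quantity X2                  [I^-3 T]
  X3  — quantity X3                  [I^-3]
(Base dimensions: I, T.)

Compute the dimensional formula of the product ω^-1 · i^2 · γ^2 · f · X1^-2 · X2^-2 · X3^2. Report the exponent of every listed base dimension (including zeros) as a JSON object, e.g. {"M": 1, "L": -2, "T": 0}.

Dimensional matrix (I×T by ω×t×i×γ×f×X1×X2×X3):
  I: [ 0  0  1  0  0  2 -3 -3]
  T: [-1  1  0 -1 -1  1  1  0]
  [I]: (-1)·0+(2)·1+(2)·0+(1)·0+(-2)·2+(-2)·-3+(2)·-3 = -2
  [T]: (-1)·-1+(2)·0+(2)·-1+(1)·-1+(-2)·1+(-2)·1+(2)·0 = -6
⇒ I^-2 T^-6

{"I": -2, "T": -6}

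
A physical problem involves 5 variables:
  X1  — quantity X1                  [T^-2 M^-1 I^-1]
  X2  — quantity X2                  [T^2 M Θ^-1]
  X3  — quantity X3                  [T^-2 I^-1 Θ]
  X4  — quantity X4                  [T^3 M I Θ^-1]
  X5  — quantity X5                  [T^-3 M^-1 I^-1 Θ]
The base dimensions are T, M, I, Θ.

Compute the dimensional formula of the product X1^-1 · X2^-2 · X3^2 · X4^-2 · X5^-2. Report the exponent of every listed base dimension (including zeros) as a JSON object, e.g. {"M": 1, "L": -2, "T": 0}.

{"T": -6, "M": -1, "I": -1, "Θ": 4}

Dimensional matrix (T×M×I×Θ by X1×X2×X3×X4×X5):
  T: [-2  2 -2  3 -3]
  M: [-1  1  0  1 -1]
  I: [-1  0 -1  1 -1]
  Θ: [ 0 -1  1 -1  1]
  [T]: (-1)·-2+(-2)·2+(2)·-2+(-2)·3+(-2)·-3 = -6
  [M]: (-1)·-1+(-2)·1+(2)·0+(-2)·1+(-2)·-1 = -1
  [I]: (-1)·-1+(-2)·0+(2)·-1+(-2)·1+(-2)·-1 = -1
  [Θ]: (-1)·0+(-2)·-1+(2)·1+(-2)·-1+(-2)·1 = 4
⇒ T^-6 M^-1 I^-1 Θ^4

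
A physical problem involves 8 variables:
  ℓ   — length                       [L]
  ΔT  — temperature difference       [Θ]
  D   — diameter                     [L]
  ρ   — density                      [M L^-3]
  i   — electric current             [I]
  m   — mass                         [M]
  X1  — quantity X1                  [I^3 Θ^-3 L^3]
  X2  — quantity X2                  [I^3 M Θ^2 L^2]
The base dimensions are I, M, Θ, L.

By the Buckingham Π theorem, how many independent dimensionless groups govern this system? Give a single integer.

Write exponents as rows I,M,Θ,L / cols ℓ,ΔT,D,ρ,i,m,X1,X2:
  I: [ 0  0  0  0  1  0  3  3]
  M: [ 0  0  0  1  0  1  0  1]
  Θ: [ 0  1  0  0  0  0 -3  2]
  L: [ 1  0  1 -3  0  0  3  2]
RREF → pivots at {ℓ,ΔT,ρ,i} ⇒ r = 4
8 vars − rank 4 = 4 Π groups

4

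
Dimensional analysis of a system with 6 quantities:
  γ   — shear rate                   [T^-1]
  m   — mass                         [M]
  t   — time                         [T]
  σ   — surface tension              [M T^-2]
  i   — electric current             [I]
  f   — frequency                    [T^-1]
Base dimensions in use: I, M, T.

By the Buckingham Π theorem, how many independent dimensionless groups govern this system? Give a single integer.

Write exponents as rows I,M,T / cols γ,m,t,σ,i,f:
  I: [ 0  0  0  0  1  0]
  M: [ 0  1  0  1  0  0]
  T: [-1  0  1 -2  0 -1]
RREF → pivots at {γ,m,i} ⇒ r = 3
n=6, r=3 ⇒ 3 dimensionless groups

3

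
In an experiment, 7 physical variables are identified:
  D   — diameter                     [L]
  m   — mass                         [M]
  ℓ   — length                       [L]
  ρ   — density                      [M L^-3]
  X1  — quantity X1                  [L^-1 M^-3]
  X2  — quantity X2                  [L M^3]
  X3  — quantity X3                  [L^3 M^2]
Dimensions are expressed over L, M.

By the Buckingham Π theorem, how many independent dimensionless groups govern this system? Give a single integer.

Dimensional matrix (L×M by D×m×ℓ×ρ×X1×X2×X3):
  L: [ 1  0  1 -3 -1  1  3]
  M: [ 0  1  0  1 -3  3  2]
Row reduction gives pivot columns D,m; rank = 2
7 vars − rank 2 = 5 Π groups

5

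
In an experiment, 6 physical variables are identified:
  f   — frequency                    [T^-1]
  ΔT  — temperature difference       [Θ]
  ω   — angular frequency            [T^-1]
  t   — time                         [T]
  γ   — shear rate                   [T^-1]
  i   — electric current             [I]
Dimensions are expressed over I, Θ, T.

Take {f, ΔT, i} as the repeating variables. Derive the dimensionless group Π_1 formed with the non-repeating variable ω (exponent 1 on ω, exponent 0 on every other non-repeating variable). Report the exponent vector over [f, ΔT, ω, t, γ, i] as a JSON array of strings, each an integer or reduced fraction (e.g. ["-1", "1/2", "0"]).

Exponent matrix [I,Θ,T] × [f,ΔT,ω,t,γ,i]:
  I: [ 0  0  0  0  0  1]
  Θ: [ 0  1  0  0  0  0]
  T: [-1  0 -1  1 -1  0]
Row reduction gives pivot columns f,ΔT,i; rank = 3
Repeat: f,ΔT,i; free: ω,t,γ
RREF:
  r0: [   1    0    1   -1    1    0]
  r1: [   0    1    0    0    0    0]
  r2: [   0    0    0    0    0    1]
Fix exponent of ω at 1, t at 0, γ at 0; solve each RREF row for its pivot's exponent:
  r0: exp(f) + (1)·1 = 0 ⇒ exp(f) = -1
  r1: exp(ΔT) + (0)·1 = 0 ⇒ exp(ΔT) = 0
  r2: exp(i) + (0)·1 = 0 ⇒ exp(i) = 0
Π_1 = f^-1 · ω

["-1", "0", "1", "0", "0", "0"]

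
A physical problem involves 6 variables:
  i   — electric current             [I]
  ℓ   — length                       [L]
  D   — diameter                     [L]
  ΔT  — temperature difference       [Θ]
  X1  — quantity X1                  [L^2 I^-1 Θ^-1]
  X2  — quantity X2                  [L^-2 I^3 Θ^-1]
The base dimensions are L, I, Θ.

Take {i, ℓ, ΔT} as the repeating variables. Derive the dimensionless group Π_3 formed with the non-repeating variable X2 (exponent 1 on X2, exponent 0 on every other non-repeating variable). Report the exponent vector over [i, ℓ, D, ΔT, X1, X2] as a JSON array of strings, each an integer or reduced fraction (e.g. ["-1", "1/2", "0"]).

["-3", "2", "0", "1", "0", "1"]

Dimensional matrix (L×I×Θ by i×ℓ×D×ΔT×X1×X2):
  L: [ 0  1  1  0  2 -2]
  I: [ 1  0  0  0 -1  3]
  Θ: [ 0  0  0  1 -1 -1]
Echelon form has 3 nonzero rows (pivots: i,ℓ,ΔT)
Pivot set = {i,ℓ,ΔT}, free = {D,X1,X2}
RREF:
  r0: [   1    0    0    0   -1    3]
  r1: [   0    1    1    0    2   -2]
  r2: [   0    0    0    1   -1   -1]
Fix exponent of X2 at 1, D at 0, X1 at 0; solve each RREF row for its pivot's exponent:
  r0: exp(i) + (3)·1 = 0 ⇒ exp(i) = -3
  r1: exp(ℓ) + (-2)·1 = 0 ⇒ exp(ℓ) = 2
  r2: exp(ΔT) + (-1)·1 = 0 ⇒ exp(ΔT) = 1
Π_3 = i^-3 · ℓ^2 · ΔT · X2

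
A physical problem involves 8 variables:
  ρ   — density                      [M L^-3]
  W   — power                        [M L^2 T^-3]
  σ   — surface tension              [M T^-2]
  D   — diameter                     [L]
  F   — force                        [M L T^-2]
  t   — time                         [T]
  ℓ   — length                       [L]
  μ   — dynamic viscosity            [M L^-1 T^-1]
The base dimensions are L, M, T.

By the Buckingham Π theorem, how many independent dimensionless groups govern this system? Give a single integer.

5

Dimensional matrix (L×M×T by ρ×W×σ×D×F×t×ℓ×μ):
  L: [-3  2  0  1  1  0  1 -1]
  M: [ 1  1  1  0  1  0  0  1]
  T: [ 0 -3 -2  0 -2  1  0 -1]
Echelon form has 3 nonzero rows (pivots: ρ,W,σ)
n=8, r=3 ⇒ 5 dimensionless groups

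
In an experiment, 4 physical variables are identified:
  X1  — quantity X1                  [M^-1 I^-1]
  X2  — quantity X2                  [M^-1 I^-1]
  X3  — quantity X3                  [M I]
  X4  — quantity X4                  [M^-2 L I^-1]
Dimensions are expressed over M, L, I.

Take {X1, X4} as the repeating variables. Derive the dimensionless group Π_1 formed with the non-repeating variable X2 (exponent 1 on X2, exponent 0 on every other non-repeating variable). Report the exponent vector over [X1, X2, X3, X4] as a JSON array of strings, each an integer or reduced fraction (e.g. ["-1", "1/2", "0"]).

Exponent matrix [M,L,I] × [X1,X2,X3,X4]:
  M: [-1 -1  1 -2]
  L: [ 0  0  0  1]
  I: [-1 -1  1 -1]
Row reduction gives pivot columns X1,X4; rank = 2
Pivot set = {X1,X4}, free = {X2,X3}
RREF:
  r0: [   1    1   -1    0]
  r1: [   0    0    0    1]
  r2: [   0    0    0    0]
Fix exponent of X2 at 1, X3 at 0; solve each RREF row for its pivot's exponent:
  r0: exp(X1) + (1)·1 = 0 ⇒ exp(X1) = -1
  r1: exp(X4) + (0)·1 = 0 ⇒ exp(X4) = 0
Π_1 = X1^-1 · X2

["-1", "1", "0", "0"]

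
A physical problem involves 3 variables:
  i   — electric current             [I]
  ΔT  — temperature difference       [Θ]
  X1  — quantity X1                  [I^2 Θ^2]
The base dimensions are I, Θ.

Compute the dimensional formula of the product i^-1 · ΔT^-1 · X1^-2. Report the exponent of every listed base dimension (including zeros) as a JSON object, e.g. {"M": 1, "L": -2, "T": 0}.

Exponent matrix [I,Θ] × [i,ΔT,X1]:
  I: [ 1  0  2]
  Θ: [ 0  1  2]
  [I]: (-1)·1+(-1)·0+(-2)·2 = -5
  [Θ]: (-1)·0+(-1)·1+(-2)·2 = -5
⇒ I^-5 Θ^-5

{"I": -5, "Θ": -5}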